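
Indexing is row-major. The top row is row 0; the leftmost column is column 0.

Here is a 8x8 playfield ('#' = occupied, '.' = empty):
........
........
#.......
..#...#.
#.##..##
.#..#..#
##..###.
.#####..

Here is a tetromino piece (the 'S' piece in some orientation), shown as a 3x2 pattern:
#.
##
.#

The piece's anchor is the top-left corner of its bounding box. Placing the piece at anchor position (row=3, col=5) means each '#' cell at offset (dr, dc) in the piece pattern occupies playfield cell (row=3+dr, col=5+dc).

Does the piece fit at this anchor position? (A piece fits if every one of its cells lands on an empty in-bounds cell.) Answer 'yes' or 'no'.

Answer: no

Derivation:
Check each piece cell at anchor (3, 5):
  offset (0,0) -> (3,5): empty -> OK
  offset (1,0) -> (4,5): empty -> OK
  offset (1,1) -> (4,6): occupied ('#') -> FAIL
  offset (2,1) -> (5,6): empty -> OK
All cells valid: no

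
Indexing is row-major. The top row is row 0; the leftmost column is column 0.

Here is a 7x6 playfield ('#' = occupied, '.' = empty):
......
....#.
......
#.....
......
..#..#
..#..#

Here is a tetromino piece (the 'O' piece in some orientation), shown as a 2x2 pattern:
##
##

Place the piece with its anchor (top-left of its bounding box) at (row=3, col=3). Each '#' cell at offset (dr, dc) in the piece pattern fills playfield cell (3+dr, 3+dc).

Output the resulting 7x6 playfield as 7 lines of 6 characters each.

Answer: ......
....#.
......
#..##.
...##.
..#..#
..#..#

Derivation:
Fill (3+0,3+0) = (3,3)
Fill (3+0,3+1) = (3,4)
Fill (3+1,3+0) = (4,3)
Fill (3+1,3+1) = (4,4)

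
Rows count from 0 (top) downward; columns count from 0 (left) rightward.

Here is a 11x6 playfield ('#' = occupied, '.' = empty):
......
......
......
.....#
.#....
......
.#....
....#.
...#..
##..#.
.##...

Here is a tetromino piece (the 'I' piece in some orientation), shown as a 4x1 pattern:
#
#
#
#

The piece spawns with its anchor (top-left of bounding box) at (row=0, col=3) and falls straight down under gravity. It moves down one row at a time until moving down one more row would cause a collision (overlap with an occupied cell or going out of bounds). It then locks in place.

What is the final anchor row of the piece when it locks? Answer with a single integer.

Spawn at (row=0, col=3). Try each row:
  row 0: fits
  row 1: fits
  row 2: fits
  row 3: fits
  row 4: fits
  row 5: blocked -> lock at row 4

Answer: 4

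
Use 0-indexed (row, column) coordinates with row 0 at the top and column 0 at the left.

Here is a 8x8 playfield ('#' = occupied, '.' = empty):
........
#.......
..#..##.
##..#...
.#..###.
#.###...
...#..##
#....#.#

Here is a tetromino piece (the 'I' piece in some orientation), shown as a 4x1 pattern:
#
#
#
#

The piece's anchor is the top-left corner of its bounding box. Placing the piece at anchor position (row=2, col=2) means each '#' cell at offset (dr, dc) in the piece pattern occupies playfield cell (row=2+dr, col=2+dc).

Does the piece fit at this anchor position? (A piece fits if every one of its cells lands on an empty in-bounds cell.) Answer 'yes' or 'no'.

Answer: no

Derivation:
Check each piece cell at anchor (2, 2):
  offset (0,0) -> (2,2): occupied ('#') -> FAIL
  offset (1,0) -> (3,2): empty -> OK
  offset (2,0) -> (4,2): empty -> OK
  offset (3,0) -> (5,2): occupied ('#') -> FAIL
All cells valid: no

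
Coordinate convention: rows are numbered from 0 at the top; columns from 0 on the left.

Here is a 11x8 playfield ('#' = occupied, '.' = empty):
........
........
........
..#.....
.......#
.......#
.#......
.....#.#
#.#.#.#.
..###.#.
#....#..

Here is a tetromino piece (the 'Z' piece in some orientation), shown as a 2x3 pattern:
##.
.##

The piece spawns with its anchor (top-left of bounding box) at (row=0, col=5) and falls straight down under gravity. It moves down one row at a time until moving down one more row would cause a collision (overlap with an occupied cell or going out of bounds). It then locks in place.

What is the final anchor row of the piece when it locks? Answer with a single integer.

Spawn at (row=0, col=5). Try each row:
  row 0: fits
  row 1: fits
  row 2: fits
  row 3: blocked -> lock at row 2

Answer: 2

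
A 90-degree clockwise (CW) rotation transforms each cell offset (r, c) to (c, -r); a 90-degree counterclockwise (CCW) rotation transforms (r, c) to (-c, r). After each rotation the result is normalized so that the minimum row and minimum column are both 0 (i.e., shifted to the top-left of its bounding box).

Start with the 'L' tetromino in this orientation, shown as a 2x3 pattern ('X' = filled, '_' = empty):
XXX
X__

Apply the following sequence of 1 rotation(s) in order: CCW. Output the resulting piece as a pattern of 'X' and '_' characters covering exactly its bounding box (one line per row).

Start:
XXX
X__
After rotation 1 (CCW):
X_
X_
XX

Answer: X_
X_
XX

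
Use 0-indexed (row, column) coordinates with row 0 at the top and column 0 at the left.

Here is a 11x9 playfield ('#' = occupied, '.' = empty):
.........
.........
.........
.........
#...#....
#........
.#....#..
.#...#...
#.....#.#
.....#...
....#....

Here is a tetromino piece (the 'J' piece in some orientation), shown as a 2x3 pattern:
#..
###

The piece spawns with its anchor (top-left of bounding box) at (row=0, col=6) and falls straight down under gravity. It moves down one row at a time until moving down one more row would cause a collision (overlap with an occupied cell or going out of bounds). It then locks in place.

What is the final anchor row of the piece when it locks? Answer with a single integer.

Spawn at (row=0, col=6). Try each row:
  row 0: fits
  row 1: fits
  row 2: fits
  row 3: fits
  row 4: fits
  row 5: blocked -> lock at row 4

Answer: 4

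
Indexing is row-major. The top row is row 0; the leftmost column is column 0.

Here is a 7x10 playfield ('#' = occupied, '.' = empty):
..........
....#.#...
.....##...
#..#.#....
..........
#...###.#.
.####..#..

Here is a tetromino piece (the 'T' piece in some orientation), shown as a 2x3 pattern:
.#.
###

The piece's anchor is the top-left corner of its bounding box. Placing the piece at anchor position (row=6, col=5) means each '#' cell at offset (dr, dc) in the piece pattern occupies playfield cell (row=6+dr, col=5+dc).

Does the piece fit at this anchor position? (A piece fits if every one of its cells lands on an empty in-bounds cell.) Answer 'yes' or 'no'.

Check each piece cell at anchor (6, 5):
  offset (0,1) -> (6,6): empty -> OK
  offset (1,0) -> (7,5): out of bounds -> FAIL
  offset (1,1) -> (7,6): out of bounds -> FAIL
  offset (1,2) -> (7,7): out of bounds -> FAIL
All cells valid: no

Answer: no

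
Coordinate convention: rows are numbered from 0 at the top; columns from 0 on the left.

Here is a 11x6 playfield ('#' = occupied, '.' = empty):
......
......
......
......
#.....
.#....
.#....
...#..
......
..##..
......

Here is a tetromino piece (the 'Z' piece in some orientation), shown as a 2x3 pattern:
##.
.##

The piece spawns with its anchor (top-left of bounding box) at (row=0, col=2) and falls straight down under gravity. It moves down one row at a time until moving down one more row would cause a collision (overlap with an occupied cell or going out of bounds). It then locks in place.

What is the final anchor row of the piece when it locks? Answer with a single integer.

Spawn at (row=0, col=2). Try each row:
  row 0: fits
  row 1: fits
  row 2: fits
  row 3: fits
  row 4: fits
  row 5: fits
  row 6: blocked -> lock at row 5

Answer: 5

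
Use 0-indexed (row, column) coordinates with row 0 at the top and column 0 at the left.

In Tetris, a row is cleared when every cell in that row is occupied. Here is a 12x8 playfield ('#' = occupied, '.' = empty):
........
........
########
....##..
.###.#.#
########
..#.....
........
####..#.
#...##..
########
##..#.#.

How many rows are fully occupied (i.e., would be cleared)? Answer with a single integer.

Answer: 3

Derivation:
Check each row:
  row 0: 8 empty cells -> not full
  row 1: 8 empty cells -> not full
  row 2: 0 empty cells -> FULL (clear)
  row 3: 6 empty cells -> not full
  row 4: 3 empty cells -> not full
  row 5: 0 empty cells -> FULL (clear)
  row 6: 7 empty cells -> not full
  row 7: 8 empty cells -> not full
  row 8: 3 empty cells -> not full
  row 9: 5 empty cells -> not full
  row 10: 0 empty cells -> FULL (clear)
  row 11: 4 empty cells -> not full
Total rows cleared: 3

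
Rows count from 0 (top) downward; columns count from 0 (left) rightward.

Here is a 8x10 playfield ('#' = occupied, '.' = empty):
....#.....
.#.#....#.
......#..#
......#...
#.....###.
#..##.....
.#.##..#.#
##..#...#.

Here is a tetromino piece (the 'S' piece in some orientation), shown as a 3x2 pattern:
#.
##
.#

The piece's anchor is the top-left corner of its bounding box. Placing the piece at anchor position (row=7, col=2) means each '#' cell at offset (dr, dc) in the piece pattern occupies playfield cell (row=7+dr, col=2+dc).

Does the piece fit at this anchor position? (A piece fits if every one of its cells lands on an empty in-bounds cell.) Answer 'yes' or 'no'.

Answer: no

Derivation:
Check each piece cell at anchor (7, 2):
  offset (0,0) -> (7,2): empty -> OK
  offset (1,0) -> (8,2): out of bounds -> FAIL
  offset (1,1) -> (8,3): out of bounds -> FAIL
  offset (2,1) -> (9,3): out of bounds -> FAIL
All cells valid: no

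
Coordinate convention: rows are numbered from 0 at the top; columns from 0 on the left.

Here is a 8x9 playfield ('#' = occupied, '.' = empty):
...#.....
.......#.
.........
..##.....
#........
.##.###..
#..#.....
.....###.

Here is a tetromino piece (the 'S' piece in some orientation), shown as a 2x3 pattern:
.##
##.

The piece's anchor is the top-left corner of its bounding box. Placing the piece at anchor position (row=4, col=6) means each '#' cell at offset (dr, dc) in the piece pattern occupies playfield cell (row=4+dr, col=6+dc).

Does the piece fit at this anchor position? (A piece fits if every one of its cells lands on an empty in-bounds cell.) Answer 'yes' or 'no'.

Answer: no

Derivation:
Check each piece cell at anchor (4, 6):
  offset (0,1) -> (4,7): empty -> OK
  offset (0,2) -> (4,8): empty -> OK
  offset (1,0) -> (5,6): occupied ('#') -> FAIL
  offset (1,1) -> (5,7): empty -> OK
All cells valid: no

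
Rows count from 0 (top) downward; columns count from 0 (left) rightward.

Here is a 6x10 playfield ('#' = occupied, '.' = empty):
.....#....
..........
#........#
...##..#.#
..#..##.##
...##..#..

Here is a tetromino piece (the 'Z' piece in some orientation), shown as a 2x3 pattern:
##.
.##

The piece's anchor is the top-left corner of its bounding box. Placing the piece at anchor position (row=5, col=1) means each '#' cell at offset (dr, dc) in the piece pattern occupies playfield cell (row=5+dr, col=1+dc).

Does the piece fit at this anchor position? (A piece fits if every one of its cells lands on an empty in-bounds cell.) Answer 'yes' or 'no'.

Answer: no

Derivation:
Check each piece cell at anchor (5, 1):
  offset (0,0) -> (5,1): empty -> OK
  offset (0,1) -> (5,2): empty -> OK
  offset (1,1) -> (6,2): out of bounds -> FAIL
  offset (1,2) -> (6,3): out of bounds -> FAIL
All cells valid: no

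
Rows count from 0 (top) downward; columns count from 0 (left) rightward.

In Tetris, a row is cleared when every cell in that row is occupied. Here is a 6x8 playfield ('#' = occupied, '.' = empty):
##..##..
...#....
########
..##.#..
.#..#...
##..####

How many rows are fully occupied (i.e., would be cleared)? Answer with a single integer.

Answer: 1

Derivation:
Check each row:
  row 0: 4 empty cells -> not full
  row 1: 7 empty cells -> not full
  row 2: 0 empty cells -> FULL (clear)
  row 3: 5 empty cells -> not full
  row 4: 6 empty cells -> not full
  row 5: 2 empty cells -> not full
Total rows cleared: 1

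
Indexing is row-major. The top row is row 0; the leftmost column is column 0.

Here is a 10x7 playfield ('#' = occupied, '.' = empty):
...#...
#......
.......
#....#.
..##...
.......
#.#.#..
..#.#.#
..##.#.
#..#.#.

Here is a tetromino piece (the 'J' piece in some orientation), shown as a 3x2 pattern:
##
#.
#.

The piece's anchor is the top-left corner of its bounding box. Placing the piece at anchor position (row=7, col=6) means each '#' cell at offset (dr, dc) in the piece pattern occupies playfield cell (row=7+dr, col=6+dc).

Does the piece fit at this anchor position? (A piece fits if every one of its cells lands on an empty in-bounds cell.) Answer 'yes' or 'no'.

Check each piece cell at anchor (7, 6):
  offset (0,0) -> (7,6): occupied ('#') -> FAIL
  offset (0,1) -> (7,7): out of bounds -> FAIL
  offset (1,0) -> (8,6): empty -> OK
  offset (2,0) -> (9,6): empty -> OK
All cells valid: no

Answer: no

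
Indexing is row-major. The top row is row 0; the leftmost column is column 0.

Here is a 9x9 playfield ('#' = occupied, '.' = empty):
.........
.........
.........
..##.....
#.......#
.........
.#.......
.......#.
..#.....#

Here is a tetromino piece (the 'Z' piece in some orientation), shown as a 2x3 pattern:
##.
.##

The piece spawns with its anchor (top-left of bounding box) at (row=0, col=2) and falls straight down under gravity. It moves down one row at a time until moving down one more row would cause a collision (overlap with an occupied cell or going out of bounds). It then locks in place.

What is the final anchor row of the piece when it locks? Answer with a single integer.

Answer: 1

Derivation:
Spawn at (row=0, col=2). Try each row:
  row 0: fits
  row 1: fits
  row 2: blocked -> lock at row 1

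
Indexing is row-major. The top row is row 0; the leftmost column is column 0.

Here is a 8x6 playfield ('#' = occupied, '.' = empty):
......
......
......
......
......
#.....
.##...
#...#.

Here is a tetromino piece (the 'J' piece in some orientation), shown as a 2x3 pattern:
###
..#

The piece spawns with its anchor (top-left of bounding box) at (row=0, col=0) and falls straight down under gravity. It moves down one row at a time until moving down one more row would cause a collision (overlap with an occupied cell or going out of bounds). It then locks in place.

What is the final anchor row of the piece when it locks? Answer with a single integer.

Answer: 4

Derivation:
Spawn at (row=0, col=0). Try each row:
  row 0: fits
  row 1: fits
  row 2: fits
  row 3: fits
  row 4: fits
  row 5: blocked -> lock at row 4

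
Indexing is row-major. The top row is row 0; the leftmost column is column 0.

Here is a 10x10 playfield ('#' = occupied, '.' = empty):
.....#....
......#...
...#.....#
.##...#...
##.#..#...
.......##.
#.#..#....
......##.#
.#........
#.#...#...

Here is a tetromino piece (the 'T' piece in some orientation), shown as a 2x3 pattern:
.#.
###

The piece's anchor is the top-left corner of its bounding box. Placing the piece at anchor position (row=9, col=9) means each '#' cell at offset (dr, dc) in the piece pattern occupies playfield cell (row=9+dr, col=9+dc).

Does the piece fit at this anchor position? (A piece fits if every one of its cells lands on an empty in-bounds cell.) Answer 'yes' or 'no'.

Answer: no

Derivation:
Check each piece cell at anchor (9, 9):
  offset (0,1) -> (9,10): out of bounds -> FAIL
  offset (1,0) -> (10,9): out of bounds -> FAIL
  offset (1,1) -> (10,10): out of bounds -> FAIL
  offset (1,2) -> (10,11): out of bounds -> FAIL
All cells valid: no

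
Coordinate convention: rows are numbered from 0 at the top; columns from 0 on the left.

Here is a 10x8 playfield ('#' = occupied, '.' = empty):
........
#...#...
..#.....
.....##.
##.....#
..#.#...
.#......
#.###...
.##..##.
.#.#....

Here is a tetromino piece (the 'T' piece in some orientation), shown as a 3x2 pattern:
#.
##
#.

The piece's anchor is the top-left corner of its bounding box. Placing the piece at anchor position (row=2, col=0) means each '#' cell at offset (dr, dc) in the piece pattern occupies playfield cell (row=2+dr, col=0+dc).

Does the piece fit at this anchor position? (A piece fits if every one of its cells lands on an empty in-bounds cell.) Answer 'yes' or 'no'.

Answer: no

Derivation:
Check each piece cell at anchor (2, 0):
  offset (0,0) -> (2,0): empty -> OK
  offset (1,0) -> (3,0): empty -> OK
  offset (1,1) -> (3,1): empty -> OK
  offset (2,0) -> (4,0): occupied ('#') -> FAIL
All cells valid: no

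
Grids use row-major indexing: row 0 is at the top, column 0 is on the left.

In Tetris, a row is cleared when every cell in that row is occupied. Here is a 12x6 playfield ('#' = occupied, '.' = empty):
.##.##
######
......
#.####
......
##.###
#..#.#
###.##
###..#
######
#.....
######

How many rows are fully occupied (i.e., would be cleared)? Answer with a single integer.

Answer: 3

Derivation:
Check each row:
  row 0: 2 empty cells -> not full
  row 1: 0 empty cells -> FULL (clear)
  row 2: 6 empty cells -> not full
  row 3: 1 empty cell -> not full
  row 4: 6 empty cells -> not full
  row 5: 1 empty cell -> not full
  row 6: 3 empty cells -> not full
  row 7: 1 empty cell -> not full
  row 8: 2 empty cells -> not full
  row 9: 0 empty cells -> FULL (clear)
  row 10: 5 empty cells -> not full
  row 11: 0 empty cells -> FULL (clear)
Total rows cleared: 3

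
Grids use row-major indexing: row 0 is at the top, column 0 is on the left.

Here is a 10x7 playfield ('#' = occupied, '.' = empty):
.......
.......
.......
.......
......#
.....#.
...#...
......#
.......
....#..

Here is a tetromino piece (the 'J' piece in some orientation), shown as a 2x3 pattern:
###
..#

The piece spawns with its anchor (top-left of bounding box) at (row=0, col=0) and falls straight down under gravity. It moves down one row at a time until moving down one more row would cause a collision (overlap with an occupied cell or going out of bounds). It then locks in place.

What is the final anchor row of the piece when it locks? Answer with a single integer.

Spawn at (row=0, col=0). Try each row:
  row 0: fits
  row 1: fits
  row 2: fits
  row 3: fits
  row 4: fits
  row 5: fits
  row 6: fits
  row 7: fits
  row 8: fits
  row 9: blocked -> lock at row 8

Answer: 8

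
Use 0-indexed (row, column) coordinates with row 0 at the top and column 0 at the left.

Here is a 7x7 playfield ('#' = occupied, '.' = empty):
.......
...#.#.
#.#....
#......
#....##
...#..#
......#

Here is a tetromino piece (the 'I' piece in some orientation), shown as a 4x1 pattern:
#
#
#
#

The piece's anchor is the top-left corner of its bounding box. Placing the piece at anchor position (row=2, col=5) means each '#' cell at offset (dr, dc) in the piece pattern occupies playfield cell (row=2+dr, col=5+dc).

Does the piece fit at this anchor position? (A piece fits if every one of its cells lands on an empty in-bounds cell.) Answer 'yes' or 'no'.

Check each piece cell at anchor (2, 5):
  offset (0,0) -> (2,5): empty -> OK
  offset (1,0) -> (3,5): empty -> OK
  offset (2,0) -> (4,5): occupied ('#') -> FAIL
  offset (3,0) -> (5,5): empty -> OK
All cells valid: no

Answer: no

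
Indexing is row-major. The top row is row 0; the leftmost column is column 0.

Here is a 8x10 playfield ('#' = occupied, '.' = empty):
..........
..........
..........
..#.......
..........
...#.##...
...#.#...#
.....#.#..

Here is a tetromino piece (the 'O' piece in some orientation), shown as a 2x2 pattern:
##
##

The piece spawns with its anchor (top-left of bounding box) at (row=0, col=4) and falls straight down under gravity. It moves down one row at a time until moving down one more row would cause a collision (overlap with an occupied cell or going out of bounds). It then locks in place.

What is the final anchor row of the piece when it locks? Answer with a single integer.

Spawn at (row=0, col=4). Try each row:
  row 0: fits
  row 1: fits
  row 2: fits
  row 3: fits
  row 4: blocked -> lock at row 3

Answer: 3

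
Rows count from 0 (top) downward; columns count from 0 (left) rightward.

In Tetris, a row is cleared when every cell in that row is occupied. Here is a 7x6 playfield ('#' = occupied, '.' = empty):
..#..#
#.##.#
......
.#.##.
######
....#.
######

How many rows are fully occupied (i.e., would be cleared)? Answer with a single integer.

Answer: 2

Derivation:
Check each row:
  row 0: 4 empty cells -> not full
  row 1: 2 empty cells -> not full
  row 2: 6 empty cells -> not full
  row 3: 3 empty cells -> not full
  row 4: 0 empty cells -> FULL (clear)
  row 5: 5 empty cells -> not full
  row 6: 0 empty cells -> FULL (clear)
Total rows cleared: 2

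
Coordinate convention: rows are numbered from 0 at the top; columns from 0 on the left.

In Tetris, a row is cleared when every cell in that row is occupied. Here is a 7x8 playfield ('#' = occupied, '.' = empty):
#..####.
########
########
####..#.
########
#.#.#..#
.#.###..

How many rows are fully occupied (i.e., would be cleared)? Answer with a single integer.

Answer: 3

Derivation:
Check each row:
  row 0: 3 empty cells -> not full
  row 1: 0 empty cells -> FULL (clear)
  row 2: 0 empty cells -> FULL (clear)
  row 3: 3 empty cells -> not full
  row 4: 0 empty cells -> FULL (clear)
  row 5: 4 empty cells -> not full
  row 6: 4 empty cells -> not full
Total rows cleared: 3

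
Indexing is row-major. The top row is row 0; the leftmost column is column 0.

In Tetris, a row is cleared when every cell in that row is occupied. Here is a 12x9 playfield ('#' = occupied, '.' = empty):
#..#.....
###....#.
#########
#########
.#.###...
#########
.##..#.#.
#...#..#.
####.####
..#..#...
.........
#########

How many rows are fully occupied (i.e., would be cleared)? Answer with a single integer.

Check each row:
  row 0: 7 empty cells -> not full
  row 1: 5 empty cells -> not full
  row 2: 0 empty cells -> FULL (clear)
  row 3: 0 empty cells -> FULL (clear)
  row 4: 5 empty cells -> not full
  row 5: 0 empty cells -> FULL (clear)
  row 6: 5 empty cells -> not full
  row 7: 6 empty cells -> not full
  row 8: 1 empty cell -> not full
  row 9: 7 empty cells -> not full
  row 10: 9 empty cells -> not full
  row 11: 0 empty cells -> FULL (clear)
Total rows cleared: 4

Answer: 4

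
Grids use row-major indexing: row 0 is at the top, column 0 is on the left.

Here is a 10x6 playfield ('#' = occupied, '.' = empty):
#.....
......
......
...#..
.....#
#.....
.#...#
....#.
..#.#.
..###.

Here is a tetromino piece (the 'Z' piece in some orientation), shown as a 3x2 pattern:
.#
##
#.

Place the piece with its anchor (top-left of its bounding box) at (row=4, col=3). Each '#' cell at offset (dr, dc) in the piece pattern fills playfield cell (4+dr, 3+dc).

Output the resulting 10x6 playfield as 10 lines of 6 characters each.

Answer: #.....
......
......
...#..
....##
#..##.
.#.#.#
....#.
..#.#.
..###.

Derivation:
Fill (4+0,3+1) = (4,4)
Fill (4+1,3+0) = (5,3)
Fill (4+1,3+1) = (5,4)
Fill (4+2,3+0) = (6,3)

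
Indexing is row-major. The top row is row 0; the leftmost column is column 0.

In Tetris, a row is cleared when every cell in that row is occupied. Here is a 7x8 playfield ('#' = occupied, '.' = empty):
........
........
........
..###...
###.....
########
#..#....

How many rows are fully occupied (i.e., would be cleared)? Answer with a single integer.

Answer: 1

Derivation:
Check each row:
  row 0: 8 empty cells -> not full
  row 1: 8 empty cells -> not full
  row 2: 8 empty cells -> not full
  row 3: 5 empty cells -> not full
  row 4: 5 empty cells -> not full
  row 5: 0 empty cells -> FULL (clear)
  row 6: 6 empty cells -> not full
Total rows cleared: 1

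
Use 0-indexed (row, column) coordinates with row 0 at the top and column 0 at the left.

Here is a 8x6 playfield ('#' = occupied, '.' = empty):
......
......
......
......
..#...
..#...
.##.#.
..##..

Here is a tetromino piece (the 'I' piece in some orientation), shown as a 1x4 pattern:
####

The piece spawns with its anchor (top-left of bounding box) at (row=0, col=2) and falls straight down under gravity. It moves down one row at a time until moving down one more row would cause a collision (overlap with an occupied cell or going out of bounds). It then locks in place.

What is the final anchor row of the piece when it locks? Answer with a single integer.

Spawn at (row=0, col=2). Try each row:
  row 0: fits
  row 1: fits
  row 2: fits
  row 3: fits
  row 4: blocked -> lock at row 3

Answer: 3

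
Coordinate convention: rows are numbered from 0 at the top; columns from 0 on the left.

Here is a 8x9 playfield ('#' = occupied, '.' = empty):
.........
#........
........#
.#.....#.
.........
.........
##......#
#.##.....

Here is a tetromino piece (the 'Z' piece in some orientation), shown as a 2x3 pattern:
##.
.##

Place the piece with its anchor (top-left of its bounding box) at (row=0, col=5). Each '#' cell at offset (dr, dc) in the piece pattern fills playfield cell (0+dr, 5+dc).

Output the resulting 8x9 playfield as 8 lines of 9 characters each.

Fill (0+0,5+0) = (0,5)
Fill (0+0,5+1) = (0,6)
Fill (0+1,5+1) = (1,6)
Fill (0+1,5+2) = (1,7)

Answer: .....##..
#.....##.
........#
.#.....#.
.........
.........
##......#
#.##.....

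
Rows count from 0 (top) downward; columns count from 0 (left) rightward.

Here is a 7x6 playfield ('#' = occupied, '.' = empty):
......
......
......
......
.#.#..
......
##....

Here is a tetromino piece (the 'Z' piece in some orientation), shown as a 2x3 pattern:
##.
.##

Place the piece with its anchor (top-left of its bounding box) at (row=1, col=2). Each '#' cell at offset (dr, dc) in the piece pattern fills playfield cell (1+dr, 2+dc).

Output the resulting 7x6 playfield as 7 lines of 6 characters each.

Fill (1+0,2+0) = (1,2)
Fill (1+0,2+1) = (1,3)
Fill (1+1,2+1) = (2,3)
Fill (1+1,2+2) = (2,4)

Answer: ......
..##..
...##.
......
.#.#..
......
##....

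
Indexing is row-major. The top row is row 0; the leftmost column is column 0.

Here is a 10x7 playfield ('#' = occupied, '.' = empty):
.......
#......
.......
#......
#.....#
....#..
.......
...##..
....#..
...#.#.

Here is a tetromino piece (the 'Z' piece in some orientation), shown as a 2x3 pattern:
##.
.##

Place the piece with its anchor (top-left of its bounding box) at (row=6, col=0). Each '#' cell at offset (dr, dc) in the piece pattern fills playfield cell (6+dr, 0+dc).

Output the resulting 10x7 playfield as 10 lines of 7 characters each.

Fill (6+0,0+0) = (6,0)
Fill (6+0,0+1) = (6,1)
Fill (6+1,0+1) = (7,1)
Fill (6+1,0+2) = (7,2)

Answer: .......
#......
.......
#......
#.....#
....#..
##.....
.####..
....#..
...#.#.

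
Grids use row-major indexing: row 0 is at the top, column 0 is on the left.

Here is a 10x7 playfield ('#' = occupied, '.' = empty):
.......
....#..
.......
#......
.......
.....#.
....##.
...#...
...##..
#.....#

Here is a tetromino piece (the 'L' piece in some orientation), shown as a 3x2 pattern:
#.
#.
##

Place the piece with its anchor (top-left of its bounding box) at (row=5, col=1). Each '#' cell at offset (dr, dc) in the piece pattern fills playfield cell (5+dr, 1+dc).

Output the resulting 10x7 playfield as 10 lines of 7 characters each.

Answer: .......
....#..
.......
#......
.......
.#...#.
.#..##.
.###...
...##..
#.....#

Derivation:
Fill (5+0,1+0) = (5,1)
Fill (5+1,1+0) = (6,1)
Fill (5+2,1+0) = (7,1)
Fill (5+2,1+1) = (7,2)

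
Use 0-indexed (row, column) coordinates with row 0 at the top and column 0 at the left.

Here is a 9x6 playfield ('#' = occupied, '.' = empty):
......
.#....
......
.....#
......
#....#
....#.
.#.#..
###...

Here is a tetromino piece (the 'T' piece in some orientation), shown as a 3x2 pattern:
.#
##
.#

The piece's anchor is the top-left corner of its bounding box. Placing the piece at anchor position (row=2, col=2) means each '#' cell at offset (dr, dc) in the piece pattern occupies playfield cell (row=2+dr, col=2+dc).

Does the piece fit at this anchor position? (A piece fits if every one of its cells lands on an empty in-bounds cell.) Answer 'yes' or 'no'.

Answer: yes

Derivation:
Check each piece cell at anchor (2, 2):
  offset (0,1) -> (2,3): empty -> OK
  offset (1,0) -> (3,2): empty -> OK
  offset (1,1) -> (3,3): empty -> OK
  offset (2,1) -> (4,3): empty -> OK
All cells valid: yes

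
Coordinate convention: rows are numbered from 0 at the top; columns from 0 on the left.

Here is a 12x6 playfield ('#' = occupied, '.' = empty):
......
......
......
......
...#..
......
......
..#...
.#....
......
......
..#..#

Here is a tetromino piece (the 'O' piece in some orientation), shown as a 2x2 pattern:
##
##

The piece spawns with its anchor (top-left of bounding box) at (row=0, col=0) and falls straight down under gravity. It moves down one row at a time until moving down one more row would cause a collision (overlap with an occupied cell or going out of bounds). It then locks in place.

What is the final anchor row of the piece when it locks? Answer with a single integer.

Answer: 6

Derivation:
Spawn at (row=0, col=0). Try each row:
  row 0: fits
  row 1: fits
  row 2: fits
  row 3: fits
  row 4: fits
  row 5: fits
  row 6: fits
  row 7: blocked -> lock at row 6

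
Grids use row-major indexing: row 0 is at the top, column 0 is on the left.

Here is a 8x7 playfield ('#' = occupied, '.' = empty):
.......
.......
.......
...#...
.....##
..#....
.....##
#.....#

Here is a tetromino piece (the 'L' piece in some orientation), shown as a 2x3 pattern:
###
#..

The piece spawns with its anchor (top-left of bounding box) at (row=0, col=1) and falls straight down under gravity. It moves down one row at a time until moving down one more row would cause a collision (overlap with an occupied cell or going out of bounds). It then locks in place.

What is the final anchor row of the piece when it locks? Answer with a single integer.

Answer: 2

Derivation:
Spawn at (row=0, col=1). Try each row:
  row 0: fits
  row 1: fits
  row 2: fits
  row 3: blocked -> lock at row 2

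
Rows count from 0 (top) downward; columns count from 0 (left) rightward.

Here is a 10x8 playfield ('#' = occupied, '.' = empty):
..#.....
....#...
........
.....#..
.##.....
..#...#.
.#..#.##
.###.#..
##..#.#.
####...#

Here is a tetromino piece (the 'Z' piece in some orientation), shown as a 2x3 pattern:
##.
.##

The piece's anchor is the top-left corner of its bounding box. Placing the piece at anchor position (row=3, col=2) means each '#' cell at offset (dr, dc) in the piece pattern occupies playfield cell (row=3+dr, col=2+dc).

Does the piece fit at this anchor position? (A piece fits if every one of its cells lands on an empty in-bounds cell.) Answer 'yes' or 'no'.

Answer: yes

Derivation:
Check each piece cell at anchor (3, 2):
  offset (0,0) -> (3,2): empty -> OK
  offset (0,1) -> (3,3): empty -> OK
  offset (1,1) -> (4,3): empty -> OK
  offset (1,2) -> (4,4): empty -> OK
All cells valid: yes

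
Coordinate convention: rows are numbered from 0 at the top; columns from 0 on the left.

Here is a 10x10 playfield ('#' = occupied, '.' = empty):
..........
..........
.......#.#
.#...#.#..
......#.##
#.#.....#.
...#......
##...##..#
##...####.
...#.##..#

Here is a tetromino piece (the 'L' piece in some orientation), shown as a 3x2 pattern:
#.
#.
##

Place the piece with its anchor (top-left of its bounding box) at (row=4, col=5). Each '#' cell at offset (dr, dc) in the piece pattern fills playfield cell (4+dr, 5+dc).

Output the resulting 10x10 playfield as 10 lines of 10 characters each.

Fill (4+0,5+0) = (4,5)
Fill (4+1,5+0) = (5,5)
Fill (4+2,5+0) = (6,5)
Fill (4+2,5+1) = (6,6)

Answer: ..........
..........
.......#.#
.#...#.#..
.....##.##
#.#..#..#.
...#.##...
##...##..#
##...####.
...#.##..#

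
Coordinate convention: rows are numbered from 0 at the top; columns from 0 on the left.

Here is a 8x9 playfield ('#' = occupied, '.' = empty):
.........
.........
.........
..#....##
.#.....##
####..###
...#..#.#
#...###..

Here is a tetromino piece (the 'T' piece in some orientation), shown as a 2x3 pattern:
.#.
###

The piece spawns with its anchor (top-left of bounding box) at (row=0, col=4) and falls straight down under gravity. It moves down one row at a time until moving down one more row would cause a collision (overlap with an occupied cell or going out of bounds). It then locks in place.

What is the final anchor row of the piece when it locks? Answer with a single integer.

Spawn at (row=0, col=4). Try each row:
  row 0: fits
  row 1: fits
  row 2: fits
  row 3: fits
  row 4: blocked -> lock at row 3

Answer: 3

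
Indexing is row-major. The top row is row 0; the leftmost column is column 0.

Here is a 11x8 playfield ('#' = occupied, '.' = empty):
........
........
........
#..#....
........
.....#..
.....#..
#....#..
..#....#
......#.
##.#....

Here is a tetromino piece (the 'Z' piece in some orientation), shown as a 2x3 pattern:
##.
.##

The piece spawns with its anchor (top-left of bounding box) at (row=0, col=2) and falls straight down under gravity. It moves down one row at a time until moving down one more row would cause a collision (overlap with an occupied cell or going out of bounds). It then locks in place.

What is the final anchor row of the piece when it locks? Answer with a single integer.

Spawn at (row=0, col=2). Try each row:
  row 0: fits
  row 1: fits
  row 2: blocked -> lock at row 1

Answer: 1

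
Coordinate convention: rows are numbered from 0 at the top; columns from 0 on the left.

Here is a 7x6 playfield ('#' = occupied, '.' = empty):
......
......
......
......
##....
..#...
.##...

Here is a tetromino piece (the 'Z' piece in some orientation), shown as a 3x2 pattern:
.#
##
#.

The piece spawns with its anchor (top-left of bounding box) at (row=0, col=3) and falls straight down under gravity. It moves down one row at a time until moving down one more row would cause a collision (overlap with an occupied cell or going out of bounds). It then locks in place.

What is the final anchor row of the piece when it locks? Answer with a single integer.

Spawn at (row=0, col=3). Try each row:
  row 0: fits
  row 1: fits
  row 2: fits
  row 3: fits
  row 4: fits
  row 5: blocked -> lock at row 4

Answer: 4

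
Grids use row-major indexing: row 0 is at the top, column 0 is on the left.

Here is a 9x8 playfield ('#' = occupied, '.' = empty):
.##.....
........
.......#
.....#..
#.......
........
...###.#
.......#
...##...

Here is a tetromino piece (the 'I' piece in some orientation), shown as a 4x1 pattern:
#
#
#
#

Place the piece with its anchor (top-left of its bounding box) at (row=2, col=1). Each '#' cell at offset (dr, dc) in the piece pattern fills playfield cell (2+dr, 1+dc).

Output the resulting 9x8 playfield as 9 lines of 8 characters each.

Fill (2+0,1+0) = (2,1)
Fill (2+1,1+0) = (3,1)
Fill (2+2,1+0) = (4,1)
Fill (2+3,1+0) = (5,1)

Answer: .##.....
........
.#.....#
.#...#..
##......
.#......
...###.#
.......#
...##...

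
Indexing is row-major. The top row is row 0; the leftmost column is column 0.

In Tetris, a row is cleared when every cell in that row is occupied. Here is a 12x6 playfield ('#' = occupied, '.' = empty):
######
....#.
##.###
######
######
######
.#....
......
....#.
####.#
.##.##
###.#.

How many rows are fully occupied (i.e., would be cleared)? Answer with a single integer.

Answer: 4

Derivation:
Check each row:
  row 0: 0 empty cells -> FULL (clear)
  row 1: 5 empty cells -> not full
  row 2: 1 empty cell -> not full
  row 3: 0 empty cells -> FULL (clear)
  row 4: 0 empty cells -> FULL (clear)
  row 5: 0 empty cells -> FULL (clear)
  row 6: 5 empty cells -> not full
  row 7: 6 empty cells -> not full
  row 8: 5 empty cells -> not full
  row 9: 1 empty cell -> not full
  row 10: 2 empty cells -> not full
  row 11: 2 empty cells -> not full
Total rows cleared: 4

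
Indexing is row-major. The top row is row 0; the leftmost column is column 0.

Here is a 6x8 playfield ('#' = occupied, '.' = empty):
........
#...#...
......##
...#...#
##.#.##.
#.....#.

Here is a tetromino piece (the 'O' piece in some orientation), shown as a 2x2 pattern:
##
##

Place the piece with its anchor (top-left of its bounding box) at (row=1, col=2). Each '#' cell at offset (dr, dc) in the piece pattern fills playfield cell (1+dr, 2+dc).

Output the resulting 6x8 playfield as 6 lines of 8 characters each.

Answer: ........
#.###...
..##..##
...#...#
##.#.##.
#.....#.

Derivation:
Fill (1+0,2+0) = (1,2)
Fill (1+0,2+1) = (1,3)
Fill (1+1,2+0) = (2,2)
Fill (1+1,2+1) = (2,3)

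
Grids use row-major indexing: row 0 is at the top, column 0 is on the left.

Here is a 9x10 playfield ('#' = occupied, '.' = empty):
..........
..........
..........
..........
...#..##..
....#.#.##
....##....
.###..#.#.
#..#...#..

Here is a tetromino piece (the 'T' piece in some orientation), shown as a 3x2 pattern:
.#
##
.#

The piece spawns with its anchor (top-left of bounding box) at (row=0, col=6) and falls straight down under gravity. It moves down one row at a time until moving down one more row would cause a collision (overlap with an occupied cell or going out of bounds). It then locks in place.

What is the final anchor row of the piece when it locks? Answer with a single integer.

Spawn at (row=0, col=6). Try each row:
  row 0: fits
  row 1: fits
  row 2: blocked -> lock at row 1

Answer: 1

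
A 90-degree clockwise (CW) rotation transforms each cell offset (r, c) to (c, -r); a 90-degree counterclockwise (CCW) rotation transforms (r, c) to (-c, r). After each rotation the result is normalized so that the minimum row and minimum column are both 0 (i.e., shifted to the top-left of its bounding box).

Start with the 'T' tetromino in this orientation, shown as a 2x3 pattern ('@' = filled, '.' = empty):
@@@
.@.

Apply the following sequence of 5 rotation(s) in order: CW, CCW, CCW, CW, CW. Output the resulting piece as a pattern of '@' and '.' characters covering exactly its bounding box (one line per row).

Answer: .@
@@
.@

Derivation:
Start:
@@@
.@.
After rotation 1 (CW):
.@
@@
.@
After rotation 2 (CCW):
@@@
.@.
After rotation 3 (CCW):
@.
@@
@.
After rotation 4 (CW):
@@@
.@.
After rotation 5 (CW):
.@
@@
.@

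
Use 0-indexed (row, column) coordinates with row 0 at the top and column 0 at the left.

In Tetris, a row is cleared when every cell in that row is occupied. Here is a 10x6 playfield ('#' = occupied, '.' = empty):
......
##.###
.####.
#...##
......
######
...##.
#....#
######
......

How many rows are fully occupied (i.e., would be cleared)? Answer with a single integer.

Check each row:
  row 0: 6 empty cells -> not full
  row 1: 1 empty cell -> not full
  row 2: 2 empty cells -> not full
  row 3: 3 empty cells -> not full
  row 4: 6 empty cells -> not full
  row 5: 0 empty cells -> FULL (clear)
  row 6: 4 empty cells -> not full
  row 7: 4 empty cells -> not full
  row 8: 0 empty cells -> FULL (clear)
  row 9: 6 empty cells -> not full
Total rows cleared: 2

Answer: 2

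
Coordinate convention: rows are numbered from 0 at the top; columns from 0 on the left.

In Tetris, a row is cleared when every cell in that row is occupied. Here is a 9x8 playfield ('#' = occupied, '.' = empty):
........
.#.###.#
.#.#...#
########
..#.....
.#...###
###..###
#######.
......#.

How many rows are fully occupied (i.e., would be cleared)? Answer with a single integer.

Answer: 1

Derivation:
Check each row:
  row 0: 8 empty cells -> not full
  row 1: 3 empty cells -> not full
  row 2: 5 empty cells -> not full
  row 3: 0 empty cells -> FULL (clear)
  row 4: 7 empty cells -> not full
  row 5: 4 empty cells -> not full
  row 6: 2 empty cells -> not full
  row 7: 1 empty cell -> not full
  row 8: 7 empty cells -> not full
Total rows cleared: 1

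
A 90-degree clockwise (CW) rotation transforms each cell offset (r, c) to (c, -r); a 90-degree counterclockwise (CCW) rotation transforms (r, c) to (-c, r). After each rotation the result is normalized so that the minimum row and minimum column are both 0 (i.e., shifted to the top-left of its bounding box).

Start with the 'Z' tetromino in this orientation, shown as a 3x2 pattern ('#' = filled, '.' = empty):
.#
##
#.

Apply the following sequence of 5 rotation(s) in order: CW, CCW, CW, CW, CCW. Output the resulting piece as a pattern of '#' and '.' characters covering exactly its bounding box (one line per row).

Answer: ##.
.##

Derivation:
Start:
.#
##
#.
After rotation 1 (CW):
##.
.##
After rotation 2 (CCW):
.#
##
#.
After rotation 3 (CW):
##.
.##
After rotation 4 (CW):
.#
##
#.
After rotation 5 (CCW):
##.
.##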